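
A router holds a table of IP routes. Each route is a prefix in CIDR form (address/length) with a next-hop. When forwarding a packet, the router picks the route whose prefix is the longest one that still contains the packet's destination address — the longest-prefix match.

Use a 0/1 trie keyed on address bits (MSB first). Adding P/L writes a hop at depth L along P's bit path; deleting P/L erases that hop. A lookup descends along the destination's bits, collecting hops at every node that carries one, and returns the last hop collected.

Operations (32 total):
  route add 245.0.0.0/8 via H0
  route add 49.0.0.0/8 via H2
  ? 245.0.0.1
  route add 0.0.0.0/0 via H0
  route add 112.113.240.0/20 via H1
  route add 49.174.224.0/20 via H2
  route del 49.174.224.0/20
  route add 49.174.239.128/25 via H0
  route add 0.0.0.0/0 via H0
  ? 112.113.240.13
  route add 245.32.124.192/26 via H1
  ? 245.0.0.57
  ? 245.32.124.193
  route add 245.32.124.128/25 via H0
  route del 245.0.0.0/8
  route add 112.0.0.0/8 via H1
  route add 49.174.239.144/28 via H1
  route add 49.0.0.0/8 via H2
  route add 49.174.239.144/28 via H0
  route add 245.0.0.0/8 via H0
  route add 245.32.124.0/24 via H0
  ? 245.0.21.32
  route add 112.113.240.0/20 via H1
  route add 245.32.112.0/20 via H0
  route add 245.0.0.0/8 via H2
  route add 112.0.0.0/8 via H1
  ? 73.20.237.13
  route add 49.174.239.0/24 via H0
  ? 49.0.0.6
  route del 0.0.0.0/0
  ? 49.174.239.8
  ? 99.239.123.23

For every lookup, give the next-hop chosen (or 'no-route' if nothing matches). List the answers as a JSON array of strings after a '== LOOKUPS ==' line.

Process each operation:
  + 245.0.0.0/8 (H0) depth=8
  + 49.0.0.0/8 (H2) depth=8
  lookup 245.0.0.1: bits 11110101 walk d0:-→d1:-→d2:-→d3:-→d4:-→d5:-→d6:-→d7:-→d8:H0 -> H0
  + 0.0.0.0/0 (H0) depth=0
  + 112.113.240.0/20 (H1) depth=20
  + 49.174.224.0/20 (H2) depth=20
  - 49.174.224.0/20 clear@20
  + 49.174.239.128/25 (H0) depth=25
  + 0.0.0.0/0 (H0) depth=0
  lookup 112.113.240.13: bits 01110000011100011111 walk d0:H0→d1:-→d2:-→d3:-→d4:-→d5:-→d6:-→d7:-→d8:-→d9:-→d10:-→d11:-→d12:-→d13:-→d14:-→d15:-→d16:-→d17:-→d18:-→d19:-→d20:H1 -> H1
  + 245.32.124.192/26 (H1) depth=26
  lookup 245.0.0.57: bits 1111010100 walk d0:H0→d1:-→d2:-→d3:-→d4:-→d5:-→d6:-→d7:-→d8:H0→d9:-→d10:- -> H0
  lookup 245.32.124.193: bits 11110101001000000111110011 walk d0:H0→d1:-→d2:-→d3:-→d4:-→d5:-→d6:-→d7:-→d8:H0→d9:-→d10:-→d11:-→d12:-→d13:-→d14:-→d15:-→d16:-→d17:-→d18:-→d19:-→d20:-→d21:-→d22:-→d23:-→d24:-→d25:-→d26:H1 -> H1
  + 245.32.124.128/25 (H0) depth=25
  - 245.0.0.0/8 clear@8
  + 112.0.0.0/8 (H1) depth=8
  + 49.174.239.144/28 (H1) depth=28
  + 49.0.0.0/8 (H2) depth=8
  + 49.174.239.144/28 (H0) depth=28
  + 245.0.0.0/8 (H0) depth=8
  + 245.32.124.0/24 (H0) depth=24
  lookup 245.0.21.32: bits 1111010100 walk d0:H0→d1:-→d2:-→d3:-→d4:-→d5:-→d6:-→d7:-→d8:H0→d9:-→d10:- -> H0
  + 112.113.240.0/20 (H1) depth=20
  + 245.32.112.0/20 (H0) depth=20
  + 245.0.0.0/8 (H2) depth=8
  + 112.0.0.0/8 (H1) depth=8
  lookup 73.20.237.13: bits 01 walk d0:H0→d1:-→d2:- -> H0
  + 49.174.239.0/24 (H0) depth=24
  lookup 49.0.0.6: bits 00110001 walk d0:H0→d1:-→d2:-→d3:-→d4:-→d5:-→d6:-→d7:-→d8:H2 -> H2
  - 0.0.0.0/0 clear@0
  lookup 49.174.239.8: bits 001100011010111011101111 walk d0:-→d1:-→d2:-→d3:-→d4:-→d5:-→d6:-→d7:-→d8:H2→d9:-→d10:-→d11:-→d12:-→d13:-→d14:-→d15:-→d16:-→d17:-→d18:-→d19:-→d20:-→d21:-→d22:-→d23:-→d24:H0 -> H0
  lookup 99.239.123.23: bits 011 walk d0:-→d1:-→d2:-→d3:- -> no-route

== LOOKUPS ==
["H0","H1","H0","H1","H0","H0","H2","H0","no-route"]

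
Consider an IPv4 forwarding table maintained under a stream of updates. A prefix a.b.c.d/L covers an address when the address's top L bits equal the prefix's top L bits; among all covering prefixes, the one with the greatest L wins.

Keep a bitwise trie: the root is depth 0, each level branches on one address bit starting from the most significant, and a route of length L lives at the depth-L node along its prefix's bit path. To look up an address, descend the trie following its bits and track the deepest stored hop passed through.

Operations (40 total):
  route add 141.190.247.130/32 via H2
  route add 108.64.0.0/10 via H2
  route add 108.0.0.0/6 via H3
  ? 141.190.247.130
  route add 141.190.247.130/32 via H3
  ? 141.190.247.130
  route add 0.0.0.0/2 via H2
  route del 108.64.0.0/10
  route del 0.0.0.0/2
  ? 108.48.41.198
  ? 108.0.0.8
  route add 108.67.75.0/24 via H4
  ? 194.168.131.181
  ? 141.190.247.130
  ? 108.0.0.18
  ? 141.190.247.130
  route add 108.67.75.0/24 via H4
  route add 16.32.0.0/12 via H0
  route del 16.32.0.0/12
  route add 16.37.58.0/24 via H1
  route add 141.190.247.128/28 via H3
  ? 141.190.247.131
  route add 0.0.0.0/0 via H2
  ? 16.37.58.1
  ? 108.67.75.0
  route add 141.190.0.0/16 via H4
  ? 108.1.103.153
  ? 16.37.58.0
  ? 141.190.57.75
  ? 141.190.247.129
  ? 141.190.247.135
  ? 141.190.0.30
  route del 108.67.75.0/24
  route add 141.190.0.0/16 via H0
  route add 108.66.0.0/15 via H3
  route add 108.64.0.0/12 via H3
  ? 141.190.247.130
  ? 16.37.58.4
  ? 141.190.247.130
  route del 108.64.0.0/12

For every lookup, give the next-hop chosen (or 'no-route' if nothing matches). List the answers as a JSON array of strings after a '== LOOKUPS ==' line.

Trace:
  + 141.190.247.130/32 (H2) depth=32
  + 108.64.0.0/10 (H2) depth=10
  + 108.0.0.0/6 (H3) depth=6
  ? 141.190.247.130  path d0:-→d1:-→d2:-→d3:-→d4:-→d5:-→d6:-→d7:-→d8:-→d9:-→d10:-→d11:-→d12:-→d13:-→d14:-→d15:-→d16:-→d17:-→d18:-→d19:-→d20:-→d21:-→d22:-→d23:-→d24:-→d25:-→d26:-→d27:-→d28:-→d29:-→d30:-→d31:-→d32:H2  best=H2
  + 141.190.247.130/32 (H3) depth=32
  ? 141.190.247.130  path d0:-→d1:-→d2:-→d3:-→d4:-→d5:-→d6:-→d7:-→d8:-→d9:-→d10:-→d11:-→d12:-→d13:-→d14:-→d15:-→d16:-→d17:-→d18:-→d19:-→d20:-→d21:-→d22:-→d23:-→d24:-→d25:-→d26:-→d27:-→d28:-→d29:-→d30:-→d31:-→d32:H3  best=H3
  + 0.0.0.0/2 (H2) depth=2
  del 108.64.0.0/10 (clear depth 10)
  del 0.0.0.0/2 (clear depth 2)
  ? 108.48.41.198  path d0:-→d1:-→d2:-→d3:-→d4:-→d5:-→d6:H3→d7:-→d8:-→d9:-  best=H3
  ? 108.0.0.8  path d0:-→d1:-→d2:-→d3:-→d4:-→d5:-→d6:H3→d7:-→d8:-→d9:-  best=H3
  + 108.67.75.0/24 (H4) depth=24
  ? 194.168.131.181  path d0:-→d1:-  best=no-route
  ? 141.190.247.130  path d0:-→d1:-→d2:-→d3:-→d4:-→d5:-→d6:-→d7:-→d8:-→d9:-→d10:-→d11:-→d12:-→d13:-→d14:-→d15:-→d16:-→d17:-→d18:-→d19:-→d20:-→d21:-→d22:-→d23:-→d24:-→d25:-→d26:-→d27:-→d28:-→d29:-→d30:-→d31:-→d32:H3  best=H3
  ? 108.0.0.18  path d0:-→d1:-→d2:-→d3:-→d4:-→d5:-→d6:H3→d7:-→d8:-→d9:-  best=H3
  ? 141.190.247.130  path d0:-→d1:-→d2:-→d3:-→d4:-→d5:-→d6:-→d7:-→d8:-→d9:-→d10:-→d11:-→d12:-→d13:-→d14:-→d15:-→d16:-→d17:-→d18:-→d19:-→d20:-→d21:-→d22:-→d23:-→d24:-→d25:-→d26:-→d27:-→d28:-→d29:-→d30:-→d31:-→d32:H3  best=H3
  + 108.67.75.0/24 (H4) depth=24
  + 16.32.0.0/12 (H0) depth=12
  del 16.32.0.0/12 (clear depth 12)
  + 16.37.58.0/24 (H1) depth=24
  + 141.190.247.128/28 (H3) depth=28
  ? 141.190.247.131  path d0:-→d1:-→d2:-→d3:-→d4:-→d5:-→d6:-→d7:-→d8:-→d9:-→d10:-→d11:-→d12:-→d13:-→d14:-→d15:-→d16:-→d17:-→d18:-→d19:-→d20:-→d21:-→d22:-→d23:-→d24:-→d25:-→d26:-→d27:-→d28:H3→d29:-→d30:-→d31:-  best=H3
  + 0.0.0.0/0 (H2) depth=0
  ? 16.37.58.1  path d0:H2→d1:-→d2:-→d3:-→d4:-→d5:-→d6:-→d7:-→d8:-→d9:-→d10:-→d11:-→d12:-→d13:-→d14:-→d15:-→d16:-→d17:-→d18:-→d19:-→d20:-→d21:-→d22:-→d23:-→d24:H1  best=H1
  ? 108.67.75.0  path d0:H2→d1:-→d2:-→d3:-→d4:-→d5:-→d6:H3→d7:-→d8:-→d9:-→d10:-→d11:-→d12:-→d13:-→d14:-→d15:-→d16:-→d17:-→d18:-→d19:-→d20:-→d21:-→d22:-→d23:-→d24:H4  best=H4
  + 141.190.0.0/16 (H4) depth=16
  ? 108.1.103.153  path d0:H2→d1:-→d2:-→d3:-→d4:-→d5:-→d6:H3→d7:-→d8:-→d9:-  best=H3
  ? 16.37.58.0  path d0:H2→d1:-→d2:-→d3:-→d4:-→d5:-→d6:-→d7:-→d8:-→d9:-→d10:-→d11:-→d12:-→d13:-→d14:-→d15:-→d16:-→d17:-→d18:-→d19:-→d20:-→d21:-→d22:-→d23:-→d24:H1  best=H1
  ? 141.190.57.75  path d0:H2→d1:-→d2:-→d3:-→d4:-→d5:-→d6:-→d7:-→d8:-→d9:-→d10:-→d11:-→d12:-→d13:-→d14:-→d15:-→d16:H4  best=H4
  ? 141.190.247.129  path d0:H2→d1:-→d2:-→d3:-→d4:-→d5:-→d6:-→d7:-→d8:-→d9:-→d10:-→d11:-→d12:-→d13:-→d14:-→d15:-→d16:H4→d17:-→d18:-→d19:-→d20:-→d21:-→d22:-→d23:-→d24:-→d25:-→d26:-→d27:-→d28:H3→d29:-→d30:-  best=H3
  ? 141.190.247.135  path d0:H2→d1:-→d2:-→d3:-→d4:-→d5:-→d6:-→d7:-→d8:-→d9:-→d10:-→d11:-→d12:-→d13:-→d14:-→d15:-→d16:H4→d17:-→d18:-→d19:-→d20:-→d21:-→d22:-→d23:-→d24:-→d25:-→d26:-→d27:-→d28:H3→d29:-  best=H3
  ? 141.190.0.30  path d0:H2→d1:-→d2:-→d3:-→d4:-→d5:-→d6:-→d7:-→d8:-→d9:-→d10:-→d11:-→d12:-→d13:-→d14:-→d15:-→d16:H4  best=H4
  del 108.67.75.0/24 (clear depth 24)
  + 141.190.0.0/16 (H0) depth=16
  + 108.66.0.0/15 (H3) depth=15
  + 108.64.0.0/12 (H3) depth=12
  ? 141.190.247.130  path d0:H2→d1:-→d2:-→d3:-→d4:-→d5:-→d6:-→d7:-→d8:-→d9:-→d10:-→d11:-→d12:-→d13:-→d14:-→d15:-→d16:H0→d17:-→d18:-→d19:-→d20:-→d21:-→d22:-→d23:-→d24:-→d25:-→d26:-→d27:-→d28:H3→d29:-→d30:-→d31:-→d32:H3  best=H3
  ? 16.37.58.4  path d0:H2→d1:-→d2:-→d3:-→d4:-→d5:-→d6:-→d7:-→d8:-→d9:-→d10:-→d11:-→d12:-→d13:-→d14:-→d15:-→d16:-→d17:-→d18:-→d19:-→d20:-→d21:-→d22:-→d23:-→d24:H1  best=H1
  ? 141.190.247.130  path d0:H2→d1:-→d2:-→d3:-→d4:-→d5:-→d6:-→d7:-→d8:-→d9:-→d10:-→d11:-→d12:-→d13:-→d14:-→d15:-→d16:H0→d17:-→d18:-→d19:-→d20:-→d21:-→d22:-→d23:-→d24:-→d25:-→d26:-→d27:-→d28:H3→d29:-→d30:-→d31:-→d32:H3  best=H3
  del 108.64.0.0/12 (clear depth 12)

== LOOKUPS ==
["H2","H3","H3","H3","no-route","H3","H3","H3","H3","H1","H4","H3","H1","H4","H3","H3","H4","H3","H1","H3"]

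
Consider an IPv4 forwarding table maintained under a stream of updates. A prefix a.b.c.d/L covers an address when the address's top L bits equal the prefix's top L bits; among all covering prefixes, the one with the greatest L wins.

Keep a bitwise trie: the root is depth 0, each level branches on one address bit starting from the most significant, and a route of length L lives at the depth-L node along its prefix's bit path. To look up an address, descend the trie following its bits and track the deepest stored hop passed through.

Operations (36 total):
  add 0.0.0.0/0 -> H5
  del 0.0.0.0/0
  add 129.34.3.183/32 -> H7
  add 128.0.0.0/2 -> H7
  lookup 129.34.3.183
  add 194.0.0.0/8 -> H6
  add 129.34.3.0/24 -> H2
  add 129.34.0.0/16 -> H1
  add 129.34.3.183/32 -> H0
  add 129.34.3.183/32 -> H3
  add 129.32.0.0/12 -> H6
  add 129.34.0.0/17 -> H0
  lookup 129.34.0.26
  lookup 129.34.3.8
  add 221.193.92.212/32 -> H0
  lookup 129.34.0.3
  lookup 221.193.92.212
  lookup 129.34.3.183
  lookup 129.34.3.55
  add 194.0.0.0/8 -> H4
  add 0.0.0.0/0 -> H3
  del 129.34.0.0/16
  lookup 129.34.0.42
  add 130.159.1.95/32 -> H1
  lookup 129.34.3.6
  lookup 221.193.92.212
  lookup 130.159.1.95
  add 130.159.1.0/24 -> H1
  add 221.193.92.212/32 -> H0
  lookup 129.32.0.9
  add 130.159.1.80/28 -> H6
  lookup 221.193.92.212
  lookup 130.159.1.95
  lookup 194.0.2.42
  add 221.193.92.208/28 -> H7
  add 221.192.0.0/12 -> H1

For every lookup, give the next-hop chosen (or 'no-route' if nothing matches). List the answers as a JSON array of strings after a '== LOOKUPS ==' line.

Process each operation:
  add 0.0.0.0/0 -> H5 at depth 0
  del 0.0.0.0/0 (clear depth 0)
  add 129.34.3.183/32 -> H7 at depth 32
  add 128.0.0.0/2 -> H7 at depth 2
  lookup 129.34.3.183: bits 10000001001000100000001110110111 walk d0:-→d1:-→d2:H7→d3:-→d4:-→d5:-→d6:-→d7:-→d8:-→d9:-→d10:-→d11:-→d12:-→d13:-→d14:-→d15:-→d16:-→d17:-→d18:-→d19:-→d20:-→d21:-→d22:-→d23:-→d24:-→d25:-→d26:-→d27:-→d28:-→d29:-→d30:-→d31:-→d32:H7 -> H7
  add 194.0.0.0/8 -> H6 at depth 8
  add 129.34.3.0/24 -> H2 at depth 24
  add 129.34.0.0/16 -> H1 at depth 16
  add 129.34.3.183/32 -> H0 at depth 32
  add 129.34.3.183/32 -> H3 at depth 32
  add 129.32.0.0/12 -> H6 at depth 12
  add 129.34.0.0/17 -> H0 at depth 17
  lookup 129.34.0.26: bits 1000000100100010000000 walk d0:-→d1:-→d2:H7→d3:-→d4:-→d5:-→d6:-→d7:-→d8:-→d9:-→d10:-→d11:-→d12:H6→d13:-→d14:-→d15:-→d16:H1→d17:H0→d18:-→d19:-→d20:-→d21:-→d22:- -> H0
  lookup 129.34.3.8: bits 100000010010001000000011 walk d0:-→d1:-→d2:H7→d3:-→d4:-→d5:-→d6:-→d7:-→d8:-→d9:-→d10:-→d11:-→d12:H6→d13:-→d14:-→d15:-→d16:H1→d17:H0→d18:-→d19:-→d20:-→d21:-→d22:-→d23:-→d24:H2 -> H2
  add 221.193.92.212/32 -> H0 at depth 32
  lookup 129.34.0.3: bits 1000000100100010000000 walk d0:-→d1:-→d2:H7→d3:-→d4:-→d5:-→d6:-→d7:-→d8:-→d9:-→d10:-→d11:-→d12:H6→d13:-→d14:-→d15:-→d16:H1→d17:H0→d18:-→d19:-→d20:-→d21:-→d22:- -> H0
  lookup 221.193.92.212: bits 11011101110000010101110011010100 walk d0:-→d1:-→d2:-→d3:-→d4:-→d5:-→d6:-→d7:-→d8:-→d9:-→d10:-→d11:-→d12:-→d13:-→d14:-→d15:-→d16:-→d17:-→d18:-→d19:-→d20:-→d21:-→d22:-→d23:-→d24:-→d25:-→d26:-→d27:-→d28:-→d29:-→d30:-→d31:-→d32:H0 -> H0
  lookup 129.34.3.183: bits 10000001001000100000001110110111 walk d0:-→d1:-→d2:H7→d3:-→d4:-→d5:-→d6:-→d7:-→d8:-→d9:-→d10:-→d11:-→d12:H6→d13:-→d14:-→d15:-→d16:H1→d17:H0→d18:-→d19:-→d20:-→d21:-→d22:-→d23:-→d24:H2→d25:-→d26:-→d27:-→d28:-→d29:-→d30:-→d31:-→d32:H3 -> H3
  lookup 129.34.3.55: bits 100000010010001000000011 walk d0:-→d1:-→d2:H7→d3:-→d4:-→d5:-→d6:-→d7:-→d8:-→d9:-→d10:-→d11:-→d12:H6→d13:-→d14:-→d15:-→d16:H1→d17:H0→d18:-→d19:-→d20:-→d21:-→d22:-→d23:-→d24:H2 -> H2
  add 194.0.0.0/8 -> H4 at depth 8
  add 0.0.0.0/0 -> H3 at depth 0
  del 129.34.0.0/16 (clear depth 16)
  lookup 129.34.0.42: bits 1000000100100010000000 walk d0:H3→d1:-→d2:H7→d3:-→d4:-→d5:-→d6:-→d7:-→d8:-→d9:-→d10:-→d11:-→d12:H6→d13:-→d14:-→d15:-→d16:-→d17:H0→d18:-→d19:-→d20:-→d21:-→d22:- -> H0
  add 130.159.1.95/32 -> H1 at depth 32
  lookup 129.34.3.6: bits 100000010010001000000011 walk d0:H3→d1:-→d2:H7→d3:-→d4:-→d5:-→d6:-→d7:-→d8:-→d9:-→d10:-→d11:-→d12:H6→d13:-→d14:-→d15:-→d16:-→d17:H0→d18:-→d19:-→d20:-→d21:-→d22:-→d23:-→d24:H2 -> H2
  lookup 221.193.92.212: bits 11011101110000010101110011010100 walk d0:H3→d1:-→d2:-→d3:-→d4:-→d5:-→d6:-→d7:-→d8:-→d9:-→d10:-→d11:-→d12:-→d13:-→d14:-→d15:-→d16:-→d17:-→d18:-→d19:-→d20:-→d21:-→d22:-→d23:-→d24:-→d25:-→d26:-→d27:-→d28:-→d29:-→d30:-→d31:-→d32:H0 -> H0
  lookup 130.159.1.95: bits 10000010100111110000000101011111 walk d0:H3→d1:-→d2:H7→d3:-→d4:-→d5:-→d6:-→d7:-→d8:-→d9:-→d10:-→d11:-→d12:-→d13:-→d14:-→d15:-→d16:-→d17:-→d18:-→d19:-→d20:-→d21:-→d22:-→d23:-→d24:-→d25:-→d26:-→d27:-→d28:-→d29:-→d30:-→d31:-→d32:H1 -> H1
  add 130.159.1.0/24 -> H1 at depth 24
  add 221.193.92.212/32 -> H0 at depth 32
  lookup 129.32.0.9: bits 10000001001000 walk d0:H3→d1:-→d2:H7→d3:-→d4:-→d5:-→d6:-→d7:-→d8:-→d9:-→d10:-→d11:-→d12:H6→d13:-→d14:- -> H6
  add 130.159.1.80/28 -> H6 at depth 28
  lookup 221.193.92.212: bits 11011101110000010101110011010100 walk d0:H3→d1:-→d2:-→d3:-→d4:-→d5:-→d6:-→d7:-→d8:-→d9:-→d10:-→d11:-→d12:-→d13:-→d14:-→d15:-→d16:-→d17:-→d18:-→d19:-→d20:-→d21:-→d22:-→d23:-→d24:-→d25:-→d26:-→d27:-→d28:-→d29:-→d30:-→d31:-→d32:H0 -> H0
  lookup 130.159.1.95: bits 10000010100111110000000101011111 walk d0:H3→d1:-→d2:H7→d3:-→d4:-→d5:-→d6:-→d7:-→d8:-→d9:-→d10:-→d11:-→d12:-→d13:-→d14:-→d15:-→d16:-→d17:-→d18:-→d19:-→d20:-→d21:-→d22:-→d23:-→d24:H1→d25:-→d26:-→d27:-→d28:H6→d29:-→d30:-→d31:-→d32:H1 -> H1
  lookup 194.0.2.42: bits 11000010 walk d0:H3→d1:-→d2:-→d3:-→d4:-→d5:-→d6:-→d7:-→d8:H4 -> H4
  add 221.193.92.208/28 -> H7 at depth 28
  add 221.192.0.0/12 -> H1 at depth 12

== LOOKUPS ==
["H7","H0","H2","H0","H0","H3","H2","H0","H2","H0","H1","H6","H0","H1","H4"]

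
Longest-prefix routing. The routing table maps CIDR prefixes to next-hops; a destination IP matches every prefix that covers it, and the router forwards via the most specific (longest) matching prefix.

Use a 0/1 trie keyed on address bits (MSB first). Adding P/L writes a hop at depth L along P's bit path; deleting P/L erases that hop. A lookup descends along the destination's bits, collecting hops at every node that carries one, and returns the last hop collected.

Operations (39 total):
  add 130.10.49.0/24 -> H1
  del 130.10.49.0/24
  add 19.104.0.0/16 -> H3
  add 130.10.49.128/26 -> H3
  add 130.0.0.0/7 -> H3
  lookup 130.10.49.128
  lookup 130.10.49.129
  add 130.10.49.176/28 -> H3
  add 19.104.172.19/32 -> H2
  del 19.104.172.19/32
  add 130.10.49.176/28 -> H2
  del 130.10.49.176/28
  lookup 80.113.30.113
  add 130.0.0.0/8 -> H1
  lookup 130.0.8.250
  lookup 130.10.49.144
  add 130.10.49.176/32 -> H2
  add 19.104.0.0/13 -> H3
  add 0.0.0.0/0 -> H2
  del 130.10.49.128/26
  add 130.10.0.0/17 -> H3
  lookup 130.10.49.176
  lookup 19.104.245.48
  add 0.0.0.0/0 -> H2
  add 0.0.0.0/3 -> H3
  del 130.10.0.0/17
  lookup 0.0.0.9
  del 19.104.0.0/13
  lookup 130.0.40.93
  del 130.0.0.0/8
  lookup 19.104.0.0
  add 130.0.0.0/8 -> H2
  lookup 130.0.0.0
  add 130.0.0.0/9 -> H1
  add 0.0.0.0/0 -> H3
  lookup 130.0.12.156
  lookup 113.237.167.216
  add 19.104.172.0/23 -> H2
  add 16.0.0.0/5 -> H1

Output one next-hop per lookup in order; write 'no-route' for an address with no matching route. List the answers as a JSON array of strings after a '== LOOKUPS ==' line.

Process each operation:
  add 130.10.49.0/24 -> H1 at depth 24
  del 130.10.49.0/24 (clear depth 24)
  add 19.104.0.0/16 -> H3 at depth 16
  add 130.10.49.128/26 -> H3 at depth 26
  add 130.0.0.0/7 -> H3 at depth 7
  lookup 130.10.49.128: bits 10000010000010100011000110 walk d0:-→d1:-→d2:-→d3:-→d4:-→d5:-→d6:-→d7:H3→d8:-→d9:-→d10:-→d11:-→d12:-→d13:-→d14:-→d15:-→d16:-→d17:-→d18:-→d19:-→d20:-→d21:-→d22:-→d23:-→d24:-→d25:-→d26:H3 -> H3
  lookup 130.10.49.129: bits 10000010000010100011000110 walk d0:-→d1:-→d2:-→d3:-→d4:-→d5:-→d6:-→d7:H3→d8:-→d9:-→d10:-→d11:-→d12:-→d13:-→d14:-→d15:-→d16:-→d17:-→d18:-→d19:-→d20:-→d21:-→d22:-→d23:-→d24:-→d25:-→d26:H3 -> H3
  add 130.10.49.176/28 -> H3 at depth 28
  add 19.104.172.19/32 -> H2 at depth 32
  del 19.104.172.19/32 (clear depth 32)
  add 130.10.49.176/28 -> H2 at depth 28
  del 130.10.49.176/28 (clear depth 28)
  lookup 80.113.30.113: bits 0 walk d0:-→d1:- -> no-route
  add 130.0.0.0/8 -> H1 at depth 8
  lookup 130.0.8.250: bits 100000100000 walk d0:-→d1:-→d2:-→d3:-→d4:-→d5:-→d6:-→d7:H3→d8:H1→d9:-→d10:-→d11:-→d12:- -> H1
  lookup 130.10.49.144: bits 10000010000010100011000110 walk d0:-→d1:-→d2:-→d3:-→d4:-→d5:-→d6:-→d7:H3→d8:H1→d9:-→d10:-→d11:-→d12:-→d13:-→d14:-→d15:-→d16:-→d17:-→d18:-→d19:-→d20:-→d21:-→d22:-→d23:-→d24:-→d25:-→d26:H3 -> H3
  add 130.10.49.176/32 -> H2 at depth 32
  add 19.104.0.0/13 -> H3 at depth 13
  add 0.0.0.0/0 -> H2 at depth 0
  del 130.10.49.128/26 (clear depth 26)
  add 130.10.0.0/17 -> H3 at depth 17
  lookup 130.10.49.176: bits 10000010000010100011000110110000 walk d0:H2→d1:-→d2:-→d3:-→d4:-→d5:-→d6:-→d7:H3→d8:H1→d9:-→d10:-→d11:-→d12:-→d13:-→d14:-→d15:-→d16:-→d17:H3→d18:-→d19:-→d20:-→d21:-→d22:-→d23:-→d24:-→d25:-→d26:-→d27:-→d28:-→d29:-→d30:-→d31:-→d32:H2 -> H2
  lookup 19.104.245.48: bits 00010011011010001 walk d0:H2→d1:-→d2:-→d3:-→d4:-→d5:-→d6:-→d7:-→d8:-→d9:-→d10:-→d11:-→d12:-→d13:H3→d14:-→d15:-→d16:H3→d17:- -> H3
  add 0.0.0.0/0 -> H2 at depth 0
  add 0.0.0.0/3 -> H3 at depth 3
  del 130.10.0.0/17 (clear depth 17)
  lookup 0.0.0.9: bits 000 walk d0:H2→d1:-→d2:-→d3:H3 -> H3
  del 19.104.0.0/13 (clear depth 13)
  lookup 130.0.40.93: bits 100000100000 walk d0:H2→d1:-→d2:-→d3:-→d4:-→d5:-→d6:-→d7:H3→d8:H1→d9:-→d10:-→d11:-→d12:- -> H1
  del 130.0.0.0/8 (clear depth 8)
  lookup 19.104.0.0: bits 0001001101101000 walk d0:H2→d1:-→d2:-→d3:H3→d4:-→d5:-→d6:-→d7:-→d8:-→d9:-→d10:-→d11:-→d12:-→d13:-→d14:-→d15:-→d16:H3 -> H3
  add 130.0.0.0/8 -> H2 at depth 8
  lookup 130.0.0.0: bits 100000100000 walk d0:H2→d1:-→d2:-→d3:-→d4:-→d5:-→d6:-→d7:H3→d8:H2→d9:-→d10:-→d11:-→d12:- -> H2
  add 130.0.0.0/9 -> H1 at depth 9
  add 0.0.0.0/0 -> H3 at depth 0
  lookup 130.0.12.156: bits 100000100000 walk d0:H3→d1:-→d2:-→d3:-→d4:-→d5:-→d6:-→d7:H3→d8:H2→d9:H1→d10:-→d11:-→d12:- -> H1
  lookup 113.237.167.216: bits 0 walk d0:H3→d1:- -> H3
  add 19.104.172.0/23 -> H2 at depth 23
  add 16.0.0.0/5 -> H1 at depth 5

== LOOKUPS ==
["H3","H3","no-route","H1","H3","H2","H3","H3","H1","H3","H2","H1","H3"]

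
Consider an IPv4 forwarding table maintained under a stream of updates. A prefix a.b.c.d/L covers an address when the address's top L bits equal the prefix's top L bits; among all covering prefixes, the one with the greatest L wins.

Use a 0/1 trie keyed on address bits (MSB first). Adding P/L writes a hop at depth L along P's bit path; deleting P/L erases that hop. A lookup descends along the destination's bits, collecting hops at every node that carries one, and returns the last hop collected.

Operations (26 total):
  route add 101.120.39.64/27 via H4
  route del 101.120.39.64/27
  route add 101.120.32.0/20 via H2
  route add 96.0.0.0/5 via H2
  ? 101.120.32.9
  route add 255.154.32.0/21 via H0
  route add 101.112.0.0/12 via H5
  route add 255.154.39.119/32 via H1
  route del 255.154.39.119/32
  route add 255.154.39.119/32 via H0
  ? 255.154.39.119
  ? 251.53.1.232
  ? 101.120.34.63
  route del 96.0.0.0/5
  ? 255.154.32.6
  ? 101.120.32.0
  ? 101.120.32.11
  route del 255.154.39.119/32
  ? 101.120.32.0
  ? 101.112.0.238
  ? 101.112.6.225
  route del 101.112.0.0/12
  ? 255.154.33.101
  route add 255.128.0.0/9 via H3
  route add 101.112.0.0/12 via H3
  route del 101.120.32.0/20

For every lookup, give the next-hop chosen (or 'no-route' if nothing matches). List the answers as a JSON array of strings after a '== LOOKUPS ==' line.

Apply in order:
  add 101.120.39.64/27 -> H4 at depth 27
  - 101.120.39.64/27 clear@27
  add 101.120.32.0/20 -> H2 at depth 20
  add 96.0.0.0/5 -> H2 at depth 5
  lookup 101.120.32.9: bits 011001010111100000100 walk d0:-→d1:-→d2:-→d3:-→d4:-→d5:H2→d6:-→d7:-→d8:-→d9:-→d10:-→d11:-→d12:-→d13:-→d14:-→d15:-→d16:-→d17:-→d18:-→d19:-→d20:H2→d21:- -> H2
  add 255.154.32.0/21 -> H0 at depth 21
  add 101.112.0.0/12 -> H5 at depth 12
  add 255.154.39.119/32 -> H1 at depth 32
  - 255.154.39.119/32 clear@32
  add 255.154.39.119/32 -> H0 at depth 32
  lookup 255.154.39.119: bits 11111111100110100010011101110111 walk d0:-→d1:-→d2:-→d3:-→d4:-→d5:-→d6:-→d7:-→d8:-→d9:-→d10:-→d11:-→d12:-→d13:-→d14:-→d15:-→d16:-→d17:-→d18:-→d19:-→d20:-→d21:H0→d22:-→d23:-→d24:-→d25:-→d26:-→d27:-→d28:-→d29:-→d30:-→d31:-→d32:H0 -> H0
  lookup 251.53.1.232: bits 11111 walk d0:-→d1:-→d2:-→d3:-→d4:-→d5:- -> no-route
  lookup 101.120.34.63: bits 011001010111100000100 walk d0:-→d1:-→d2:-→d3:-→d4:-→d5:H2→d6:-→d7:-→d8:-→d9:-→d10:-→d11:-→d12:H5→d13:-→d14:-→d15:-→d16:-→d17:-→d18:-→d19:-→d20:H2→d21:- -> H2
  - 96.0.0.0/5 clear@5
  lookup 255.154.32.6: bits 111111111001101000100 walk d0:-→d1:-→d2:-→d3:-→d4:-→d5:-→d6:-→d7:-→d8:-→d9:-→d10:-→d11:-→d12:-→d13:-→d14:-→d15:-→d16:-→d17:-→d18:-→d19:-→d20:-→d21:H0 -> H0
  lookup 101.120.32.0: bits 011001010111100000100 walk d0:-→d1:-→d2:-→d3:-→d4:-→d5:-→d6:-→d7:-→d8:-→d9:-→d10:-→d11:-→d12:H5→d13:-→d14:-→d15:-→d16:-→d17:-→d18:-→d19:-→d20:H2→d21:- -> H2
  lookup 101.120.32.11: bits 011001010111100000100 walk d0:-→d1:-→d2:-→d3:-→d4:-→d5:-→d6:-→d7:-→d8:-→d9:-→d10:-→d11:-→d12:H5→d13:-→d14:-→d15:-→d16:-→d17:-→d18:-→d19:-→d20:H2→d21:- -> H2
  - 255.154.39.119/32 clear@32
  lookup 101.120.32.0: bits 011001010111100000100 walk d0:-→d1:-→d2:-→d3:-→d4:-→d5:-→d6:-→d7:-→d8:-→d9:-→d10:-→d11:-→d12:H5→d13:-→d14:-→d15:-→d16:-→d17:-→d18:-→d19:-→d20:H2→d21:- -> H2
  lookup 101.112.0.238: bits 011001010111 walk d0:-→d1:-→d2:-→d3:-→d4:-→d5:-→d6:-→d7:-→d8:-→d9:-→d10:-→d11:-→d12:H5 -> H5
  lookup 101.112.6.225: bits 011001010111 walk d0:-→d1:-→d2:-→d3:-→d4:-→d5:-→d6:-→d7:-→d8:-→d9:-→d10:-→d11:-→d12:H5 -> H5
  - 101.112.0.0/12 clear@12
  lookup 255.154.33.101: bits 111111111001101000100 walk d0:-→d1:-→d2:-→d3:-→d4:-→d5:-→d6:-→d7:-→d8:-→d9:-→d10:-→d11:-→d12:-→d13:-→d14:-→d15:-→d16:-→d17:-→d18:-→d19:-→d20:-→d21:H0 -> H0
  add 255.128.0.0/9 -> H3 at depth 9
  add 101.112.0.0/12 -> H3 at depth 12
  - 101.120.32.0/20 clear@20

== LOOKUPS ==
["H2","H0","no-route","H2","H0","H2","H2","H2","H5","H5","H0"]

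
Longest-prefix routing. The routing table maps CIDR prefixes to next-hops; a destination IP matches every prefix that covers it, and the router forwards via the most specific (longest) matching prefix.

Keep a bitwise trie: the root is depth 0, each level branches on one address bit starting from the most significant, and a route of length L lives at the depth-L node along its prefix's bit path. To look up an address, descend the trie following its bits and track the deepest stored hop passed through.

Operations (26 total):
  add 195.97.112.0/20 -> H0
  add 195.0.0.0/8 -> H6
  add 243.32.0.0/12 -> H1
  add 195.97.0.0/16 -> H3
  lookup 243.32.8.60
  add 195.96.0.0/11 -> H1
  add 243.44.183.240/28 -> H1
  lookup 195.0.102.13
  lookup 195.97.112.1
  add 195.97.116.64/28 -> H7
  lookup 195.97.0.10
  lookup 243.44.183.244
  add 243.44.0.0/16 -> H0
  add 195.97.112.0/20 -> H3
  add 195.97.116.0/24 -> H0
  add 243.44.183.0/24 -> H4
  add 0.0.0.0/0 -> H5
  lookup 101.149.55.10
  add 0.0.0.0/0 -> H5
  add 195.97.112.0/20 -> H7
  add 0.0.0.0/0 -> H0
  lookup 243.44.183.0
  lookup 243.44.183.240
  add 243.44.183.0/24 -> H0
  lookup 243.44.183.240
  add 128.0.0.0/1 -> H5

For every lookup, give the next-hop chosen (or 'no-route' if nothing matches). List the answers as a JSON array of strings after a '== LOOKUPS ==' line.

Trace:
  + 195.97.112.0/20 (H0) depth=20
  + 195.0.0.0/8 (H6) depth=8
  + 243.32.0.0/12 (H1) depth=12
  + 195.97.0.0/16 (H3) depth=16
  ? 243.32.8.60  path d0:-→d1:-→d2:-→d3:-→d4:-→d5:-→d6:-→d7:-→d8:-→d9:-→d10:-→d11:-→d12:H1  best=H1
  + 195.96.0.0/11 (H1) depth=11
  + 243.44.183.240/28 (H1) depth=28
  ? 195.0.102.13  path d0:-→d1:-→d2:-→d3:-→d4:-→d5:-→d6:-→d7:-→d8:H6→d9:-  best=H6
  ? 195.97.112.1  path d0:-→d1:-→d2:-→d3:-→d4:-→d5:-→d6:-→d7:-→d8:H6→d9:-→d10:-→d11:H1→d12:-→d13:-→d14:-→d15:-→d16:H3→d17:-→d18:-→d19:-→d20:H0  best=H0
  + 195.97.116.64/28 (H7) depth=28
  ? 195.97.0.10  path d0:-→d1:-→d2:-→d3:-→d4:-→d5:-→d6:-→d7:-→d8:H6→d9:-→d10:-→d11:H1→d12:-→d13:-→d14:-→d15:-→d16:H3→d17:-  best=H3
  ? 243.44.183.244  path d0:-→d1:-→d2:-→d3:-→d4:-→d5:-→d6:-→d7:-→d8:-→d9:-→d10:-→d11:-→d12:H1→d13:-→d14:-→d15:-→d16:-→d17:-→d18:-→d19:-→d20:-→d21:-→d22:-→d23:-→d24:-→d25:-→d26:-→d27:-→d28:H1  best=H1
  + 243.44.0.0/16 (H0) depth=16
  + 195.97.112.0/20 (H3) depth=20
  + 195.97.116.0/24 (H0) depth=24
  + 243.44.183.0/24 (H4) depth=24
  + 0.0.0.0/0 (H5) depth=0
  ? 101.149.55.10  path d0:H5  best=H5
  + 0.0.0.0/0 (H5) depth=0
  + 195.97.112.0/20 (H7) depth=20
  + 0.0.0.0/0 (H0) depth=0
  ? 243.44.183.0  path d0:H0→d1:-→d2:-→d3:-→d4:-→d5:-→d6:-→d7:-→d8:-→d9:-→d10:-→d11:-→d12:H1→d13:-→d14:-→d15:-→d16:H0→d17:-→d18:-→d19:-→d20:-→d21:-→d22:-→d23:-→d24:H4  best=H4
  ? 243.44.183.240  path d0:H0→d1:-→d2:-→d3:-→d4:-→d5:-→d6:-→d7:-→d8:-→d9:-→d10:-→d11:-→d12:H1→d13:-→d14:-→d15:-→d16:H0→d17:-→d18:-→d19:-→d20:-→d21:-→d22:-→d23:-→d24:H4→d25:-→d26:-→d27:-→d28:H1  best=H1
  + 243.44.183.0/24 (H0) depth=24
  ? 243.44.183.240  path d0:H0→d1:-→d2:-→d3:-→d4:-→d5:-→d6:-→d7:-→d8:-→d9:-→d10:-→d11:-→d12:H1→d13:-→d14:-→d15:-→d16:H0→d17:-→d18:-→d19:-→d20:-→d21:-→d22:-→d23:-→d24:H0→d25:-→d26:-→d27:-→d28:H1  best=H1
  + 128.0.0.0/1 (H5) depth=1

== LOOKUPS ==
["H1","H6","H0","H3","H1","H5","H4","H1","H1"]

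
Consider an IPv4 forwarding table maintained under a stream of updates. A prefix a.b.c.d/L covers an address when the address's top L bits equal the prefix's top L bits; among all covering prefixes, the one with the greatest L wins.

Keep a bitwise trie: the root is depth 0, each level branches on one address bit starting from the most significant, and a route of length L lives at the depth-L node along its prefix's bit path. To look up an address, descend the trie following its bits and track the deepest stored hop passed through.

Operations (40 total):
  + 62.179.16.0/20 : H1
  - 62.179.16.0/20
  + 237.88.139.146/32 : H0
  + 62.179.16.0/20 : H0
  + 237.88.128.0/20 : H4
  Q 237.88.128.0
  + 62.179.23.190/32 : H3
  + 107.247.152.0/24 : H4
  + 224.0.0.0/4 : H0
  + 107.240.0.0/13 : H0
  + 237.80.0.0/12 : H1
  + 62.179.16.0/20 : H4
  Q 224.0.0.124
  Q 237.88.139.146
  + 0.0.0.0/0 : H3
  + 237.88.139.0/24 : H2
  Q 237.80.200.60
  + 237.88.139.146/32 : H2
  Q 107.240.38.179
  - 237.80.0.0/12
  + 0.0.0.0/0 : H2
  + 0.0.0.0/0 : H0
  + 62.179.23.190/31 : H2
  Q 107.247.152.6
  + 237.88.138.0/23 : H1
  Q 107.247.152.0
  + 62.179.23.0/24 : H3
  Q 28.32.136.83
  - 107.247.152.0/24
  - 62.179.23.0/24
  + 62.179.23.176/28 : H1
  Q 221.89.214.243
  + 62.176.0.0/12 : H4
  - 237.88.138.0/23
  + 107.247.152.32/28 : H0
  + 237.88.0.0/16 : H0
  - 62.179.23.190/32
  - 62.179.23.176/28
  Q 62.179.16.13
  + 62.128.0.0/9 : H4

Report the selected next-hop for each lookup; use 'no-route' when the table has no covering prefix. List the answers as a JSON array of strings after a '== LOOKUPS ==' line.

Apply in order:
  add 62.179.16.0/20 -> H1 at depth 20
  del 62.179.16.0/20 (clear depth 20)
  add 237.88.139.146/32 -> H0 at depth 32
  add 62.179.16.0/20 -> H0 at depth 20
  add 237.88.128.0/20 -> H4 at depth 20
  Q 237.88.128.0: descend 11101101010110001000 ; hops seen [H4] ; pick H4
  add 62.179.23.190/32 -> H3 at depth 32
  add 107.247.152.0/24 -> H4 at depth 24
  add 224.0.0.0/4 -> H0 at depth 4
  add 107.240.0.0/13 -> H0 at depth 13
  add 237.80.0.0/12 -> H1 at depth 12
  add 62.179.16.0/20 -> H4 at depth 20
  Q 224.0.0.124: descend 1110 ; hops seen [H0] ; pick H0
  Q 237.88.139.146: descend 11101101010110001000101110010010 ; hops seen [H0,H1,H4,H0] ; pick H0
  add 0.0.0.0/0 -> H3 at depth 0
  add 237.88.139.0/24 -> H2 at depth 24
  Q 237.80.200.60: descend 111011010101 ; hops seen [H3,H0,H1] ; pick H1
  add 237.88.139.146/32 -> H2 at depth 32
  Q 107.240.38.179: descend 0110101111110 ; hops seen [H3,H0] ; pick H0
  del 237.80.0.0/12 (clear depth 12)
  add 0.0.0.0/0 -> H2 at depth 0
  add 0.0.0.0/0 -> H0 at depth 0
  add 62.179.23.190/31 -> H2 at depth 31
  Q 107.247.152.6: descend 011010111111011110011000 ; hops seen [H0,H0,H4] ; pick H4
  add 237.88.138.0/23 -> H1 at depth 23
  Q 107.247.152.0: descend 011010111111011110011000 ; hops seen [H0,H0,H4] ; pick H4
  add 62.179.23.0/24 -> H3 at depth 24
  Q 28.32.136.83: descend 00 ; hops seen [H0] ; pick H0
  del 107.247.152.0/24 (clear depth 24)
  del 62.179.23.0/24 (clear depth 24)
  add 62.179.23.176/28 -> H1 at depth 28
  Q 221.89.214.243: descend 11 ; hops seen [H0] ; pick H0
  add 62.176.0.0/12 -> H4 at depth 12
  del 237.88.138.0/23 (clear depth 23)
  add 107.247.152.32/28 -> H0 at depth 28
  add 237.88.0.0/16 -> H0 at depth 16
  del 62.179.23.190/32 (clear depth 32)
  del 62.179.23.176/28 (clear depth 28)
  Q 62.179.16.13: descend 001111101011001100010 ; hops seen [H0,H4,H4] ; pick H4
  add 62.128.0.0/9 -> H4 at depth 9

== LOOKUPS ==
["H4","H0","H0","H1","H0","H4","H4","H0","H0","H4"]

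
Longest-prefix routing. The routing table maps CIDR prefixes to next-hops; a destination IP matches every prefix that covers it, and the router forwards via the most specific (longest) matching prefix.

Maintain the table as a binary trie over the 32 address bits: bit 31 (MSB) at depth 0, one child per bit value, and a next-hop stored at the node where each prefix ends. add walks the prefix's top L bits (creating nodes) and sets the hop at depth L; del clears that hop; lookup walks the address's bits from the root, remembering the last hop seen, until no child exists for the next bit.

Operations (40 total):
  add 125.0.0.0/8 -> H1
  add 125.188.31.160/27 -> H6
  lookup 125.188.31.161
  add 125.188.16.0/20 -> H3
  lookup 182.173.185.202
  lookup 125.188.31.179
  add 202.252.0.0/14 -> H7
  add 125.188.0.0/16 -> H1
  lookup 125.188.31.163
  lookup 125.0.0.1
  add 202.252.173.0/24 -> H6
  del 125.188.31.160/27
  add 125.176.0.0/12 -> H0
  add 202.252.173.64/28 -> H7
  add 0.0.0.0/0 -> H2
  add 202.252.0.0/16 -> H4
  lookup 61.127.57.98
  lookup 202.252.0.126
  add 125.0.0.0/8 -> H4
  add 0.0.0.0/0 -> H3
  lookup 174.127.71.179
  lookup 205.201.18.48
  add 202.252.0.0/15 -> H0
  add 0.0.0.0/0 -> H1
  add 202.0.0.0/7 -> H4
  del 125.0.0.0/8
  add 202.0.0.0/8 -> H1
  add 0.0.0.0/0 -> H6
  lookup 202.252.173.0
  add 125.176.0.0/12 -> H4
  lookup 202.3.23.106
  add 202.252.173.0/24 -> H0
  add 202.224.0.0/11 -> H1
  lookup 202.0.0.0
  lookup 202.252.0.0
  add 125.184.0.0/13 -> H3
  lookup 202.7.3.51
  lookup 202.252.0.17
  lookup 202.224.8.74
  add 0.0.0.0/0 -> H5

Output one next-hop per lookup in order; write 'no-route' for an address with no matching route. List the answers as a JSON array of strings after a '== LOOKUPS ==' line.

Trace:
  + 125.0.0.0/8 (H1) depth=8
  + 125.188.31.160/27 (H6) depth=27
  Q 125.188.31.161: descend 011111011011110000011111101 ; hops seen [H1,H6] ; pick H6
  + 125.188.16.0/20 (H3) depth=20
  Q 182.173.185.202: descend ε ; hops seen [∅] ; pick no-route
  Q 125.188.31.179: descend 011111011011110000011111101 ; hops seen [H1,H3,H6] ; pick H6
  + 202.252.0.0/14 (H7) depth=14
  + 125.188.0.0/16 (H1) depth=16
  Q 125.188.31.163: descend 011111011011110000011111101 ; hops seen [H1,H1,H3,H6] ; pick H6
  Q 125.0.0.1: descend 01111101 ; hops seen [H1] ; pick H1
  + 202.252.173.0/24 (H6) depth=24
  del 125.188.31.160/27 (clear depth 27)
  + 125.176.0.0/12 (H0) depth=12
  + 202.252.173.64/28 (H7) depth=28
  + 0.0.0.0/0 (H2) depth=0
  + 202.252.0.0/16 (H4) depth=16
  Q 61.127.57.98: descend 0 ; hops seen [H2] ; pick H2
  Q 202.252.0.126: descend 1100101011111100 ; hops seen [H2,H7,H4] ; pick H4
  + 125.0.0.0/8 (H4) depth=8
  + 0.0.0.0/0 (H3) depth=0
  Q 174.127.71.179: descend 1 ; hops seen [H3] ; pick H3
  Q 205.201.18.48: descend 11001 ; hops seen [H3] ; pick H3
  + 202.252.0.0/15 (H0) depth=15
  + 0.0.0.0/0 (H1) depth=0
  + 202.0.0.0/7 (H4) depth=7
  del 125.0.0.0/8 (clear depth 8)
  + 202.0.0.0/8 (H1) depth=8
  + 0.0.0.0/0 (H6) depth=0
  Q 202.252.173.0: descend 1100101011111100101011010 ; hops seen [H6,H4,H1,H7,H0,H4,H6] ; pick H6
  + 125.176.0.0/12 (H4) depth=12
  Q 202.3.23.106: descend 11001010 ; hops seen [H6,H4,H1] ; pick H1
  + 202.252.173.0/24 (H0) depth=24
  + 202.224.0.0/11 (H1) depth=11
  Q 202.0.0.0: descend 11001010 ; hops seen [H6,H4,H1] ; pick H1
  Q 202.252.0.0: descend 1100101011111100 ; hops seen [H6,H4,H1,H1,H7,H0,H4] ; pick H4
  + 125.184.0.0/13 (H3) depth=13
  Q 202.7.3.51: descend 11001010 ; hops seen [H6,H4,H1] ; pick H1
  Q 202.252.0.17: descend 1100101011111100 ; hops seen [H6,H4,H1,H1,H7,H0,H4] ; pick H4
  Q 202.224.8.74: descend 11001010111 ; hops seen [H6,H4,H1,H1] ; pick H1
  + 0.0.0.0/0 (H5) depth=0

== LOOKUPS ==
["H6","no-route","H6","H6","H1","H2","H4","H3","H3","H6","H1","H1","H4","H1","H4","H1"]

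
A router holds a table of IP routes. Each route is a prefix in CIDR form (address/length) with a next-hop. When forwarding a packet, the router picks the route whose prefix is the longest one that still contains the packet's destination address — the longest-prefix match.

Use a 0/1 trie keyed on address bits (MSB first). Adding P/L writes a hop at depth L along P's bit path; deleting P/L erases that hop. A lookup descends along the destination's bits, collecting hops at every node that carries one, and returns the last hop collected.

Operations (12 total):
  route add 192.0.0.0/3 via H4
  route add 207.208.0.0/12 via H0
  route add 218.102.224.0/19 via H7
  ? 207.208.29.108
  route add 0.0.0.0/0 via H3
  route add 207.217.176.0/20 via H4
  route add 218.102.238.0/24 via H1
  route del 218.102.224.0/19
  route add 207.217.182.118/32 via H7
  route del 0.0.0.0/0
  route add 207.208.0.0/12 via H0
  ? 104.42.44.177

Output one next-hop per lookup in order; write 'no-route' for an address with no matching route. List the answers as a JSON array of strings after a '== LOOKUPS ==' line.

Process each operation:
  add 192.0.0.0/3 -> H4 at depth 3
  add 207.208.0.0/12 -> H0 at depth 12
  add 218.102.224.0/19 -> H7 at depth 19
  ? 207.208.29.108  path d0:-→d1:-→d2:-→d3:H4→d4:-→d5:-→d6:-→d7:-→d8:-→d9:-→d10:-→d11:-→d12:H0  best=H0
  add 0.0.0.0/0 -> H3 at depth 0
  add 207.217.176.0/20 -> H4 at depth 20
  add 218.102.238.0/24 -> H1 at depth 24
  - 218.102.224.0/19 clear@19
  add 207.217.182.118/32 -> H7 at depth 32
  - 0.0.0.0/0 clear@0
  add 207.208.0.0/12 -> H0 at depth 12
  ? 104.42.44.177  path d0:-  best=no-route

== LOOKUPS ==
["H0","no-route"]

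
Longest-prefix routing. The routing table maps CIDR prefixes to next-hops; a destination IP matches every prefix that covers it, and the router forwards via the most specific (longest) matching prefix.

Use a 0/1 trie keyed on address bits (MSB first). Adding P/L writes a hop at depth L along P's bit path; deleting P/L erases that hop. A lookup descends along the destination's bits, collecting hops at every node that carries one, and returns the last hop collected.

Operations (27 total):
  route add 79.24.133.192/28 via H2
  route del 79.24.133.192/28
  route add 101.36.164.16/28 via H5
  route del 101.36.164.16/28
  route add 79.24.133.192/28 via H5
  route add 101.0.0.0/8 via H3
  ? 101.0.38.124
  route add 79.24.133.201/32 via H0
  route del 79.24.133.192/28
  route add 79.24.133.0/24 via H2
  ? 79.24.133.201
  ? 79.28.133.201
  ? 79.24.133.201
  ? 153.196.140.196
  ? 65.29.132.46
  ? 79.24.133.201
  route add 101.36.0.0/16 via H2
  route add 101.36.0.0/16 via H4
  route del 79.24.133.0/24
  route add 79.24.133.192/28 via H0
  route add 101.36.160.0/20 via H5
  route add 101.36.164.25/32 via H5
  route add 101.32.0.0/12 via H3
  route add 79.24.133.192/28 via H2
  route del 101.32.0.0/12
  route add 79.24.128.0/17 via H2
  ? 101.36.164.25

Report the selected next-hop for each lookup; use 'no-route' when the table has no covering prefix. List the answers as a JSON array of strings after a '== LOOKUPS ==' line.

Trace:
  + 79.24.133.192/28 (H2) depth=28
  del 79.24.133.192/28 (clear depth 28)
  + 101.36.164.16/28 (H5) depth=28
  del 101.36.164.16/28 (clear depth 28)
  + 79.24.133.192/28 (H5) depth=28
  + 101.0.0.0/8 (H3) depth=8
  ? 101.0.38.124  path d0:-→d1:-→d2:-→d3:-→d4:-→d5:-→d6:-→d7:-→d8:H3→d9:-→d10:-  best=H3
  + 79.24.133.201/32 (H0) depth=32
  del 79.24.133.192/28 (clear depth 28)
  + 79.24.133.0/24 (H2) depth=24
  ? 79.24.133.201  path d0:-→d1:-→d2:-→d3:-→d4:-→d5:-→d6:-→d7:-→d8:-→d9:-→d10:-→d11:-→d12:-→d13:-→d14:-→d15:-→d16:-→d17:-→d18:-→d19:-→d20:-→d21:-→d22:-→d23:-→d24:H2→d25:-→d26:-→d27:-→d28:-→d29:-→d30:-→d31:-→d32:H0  best=H0
  ? 79.28.133.201  path d0:-→d1:-→d2:-→d3:-→d4:-→d5:-→d6:-→d7:-→d8:-→d9:-→d10:-→d11:-→d12:-→d13:-  best=no-route
  ? 79.24.133.201  path d0:-→d1:-→d2:-→d3:-→d4:-→d5:-→d6:-→d7:-→d8:-→d9:-→d10:-→d11:-→d12:-→d13:-→d14:-→d15:-→d16:-→d17:-→d18:-→d19:-→d20:-→d21:-→d22:-→d23:-→d24:H2→d25:-→d26:-→d27:-→d28:-→d29:-→d30:-→d31:-→d32:H0  best=H0
  ? 153.196.140.196  path d0:-  best=no-route
  ? 65.29.132.46  path d0:-→d1:-→d2:-→d3:-→d4:-  best=no-route
  ? 79.24.133.201  path d0:-→d1:-→d2:-→d3:-→d4:-→d5:-→d6:-→d7:-→d8:-→d9:-→d10:-→d11:-→d12:-→d13:-→d14:-→d15:-→d16:-→d17:-→d18:-→d19:-→d20:-→d21:-→d22:-→d23:-→d24:H2→d25:-→d26:-→d27:-→d28:-→d29:-→d30:-→d31:-→d32:H0  best=H0
  + 101.36.0.0/16 (H2) depth=16
  + 101.36.0.0/16 (H4) depth=16
  del 79.24.133.0/24 (clear depth 24)
  + 79.24.133.192/28 (H0) depth=28
  + 101.36.160.0/20 (H5) depth=20
  + 101.36.164.25/32 (H5) depth=32
  + 101.32.0.0/12 (H3) depth=12
  + 79.24.133.192/28 (H2) depth=28
  del 101.32.0.0/12 (clear depth 12)
  + 79.24.128.0/17 (H2) depth=17
  ? 101.36.164.25  path d0:-→d1:-→d2:-→d3:-→d4:-→d5:-→d6:-→d7:-→d8:H3→d9:-→d10:-→d11:-→d12:-→d13:-→d14:-→d15:-→d16:H4→d17:-→d18:-→d19:-→d20:H5→d21:-→d22:-→d23:-→d24:-→d25:-→d26:-→d27:-→d28:-→d29:-→d30:-→d31:-→d32:H5  best=H5

== LOOKUPS ==
["H3","H0","no-route","H0","no-route","no-route","H0","H5"]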